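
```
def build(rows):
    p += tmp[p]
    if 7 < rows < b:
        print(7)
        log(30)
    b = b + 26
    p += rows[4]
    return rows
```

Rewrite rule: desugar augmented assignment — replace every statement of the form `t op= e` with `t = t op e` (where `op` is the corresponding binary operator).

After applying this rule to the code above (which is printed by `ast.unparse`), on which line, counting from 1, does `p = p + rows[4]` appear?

Transformed code:
def build(rows):
    p = p + tmp[p]
    if 7 < rows < b:
        print(7)
        log(30)
    b = b + 26
    p = p + rows[4]
    return rows

7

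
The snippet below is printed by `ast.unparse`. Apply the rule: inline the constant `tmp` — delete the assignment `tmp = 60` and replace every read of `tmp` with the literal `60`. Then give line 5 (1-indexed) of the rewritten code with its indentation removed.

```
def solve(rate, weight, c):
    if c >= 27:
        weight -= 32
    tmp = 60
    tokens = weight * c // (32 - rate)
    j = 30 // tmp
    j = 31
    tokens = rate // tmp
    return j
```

j = 30 // 60

Transformed code:
def solve(rate, weight, c):
    if c >= 27:
        weight -= 32
    tokens = weight * c // (32 - rate)
    j = 30 // 60
    j = 31
    tokens = rate // 60
    return j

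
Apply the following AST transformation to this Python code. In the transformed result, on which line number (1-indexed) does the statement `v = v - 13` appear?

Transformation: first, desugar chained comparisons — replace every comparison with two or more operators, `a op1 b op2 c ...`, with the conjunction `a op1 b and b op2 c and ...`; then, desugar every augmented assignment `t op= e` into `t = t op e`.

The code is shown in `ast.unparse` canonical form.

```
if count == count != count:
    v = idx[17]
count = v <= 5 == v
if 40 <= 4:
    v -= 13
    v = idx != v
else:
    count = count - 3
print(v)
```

Transformed code:
if count == count and count != count:
    v = idx[17]
count = v <= 5 and 5 == v
if 40 <= 4:
    v = v - 13
    v = idx != v
else:
    count = count - 3
print(v)

5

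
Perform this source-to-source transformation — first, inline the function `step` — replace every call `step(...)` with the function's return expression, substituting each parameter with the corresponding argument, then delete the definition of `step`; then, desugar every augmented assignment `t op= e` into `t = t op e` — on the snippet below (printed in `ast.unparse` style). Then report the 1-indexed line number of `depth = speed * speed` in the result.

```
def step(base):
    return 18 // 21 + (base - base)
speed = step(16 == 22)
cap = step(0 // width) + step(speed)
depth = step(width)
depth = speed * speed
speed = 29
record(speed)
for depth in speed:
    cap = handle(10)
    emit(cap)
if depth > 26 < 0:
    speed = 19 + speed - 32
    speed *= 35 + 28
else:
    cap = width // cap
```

Transformed code:
speed = 18 // 21 + ((16 == 22) - (16 == 22))
cap = 18 // 21 + (0 // width - 0 // width) + (18 // 21 + (speed - speed))
depth = 18 // 21 + (width - width)
depth = speed * speed
speed = 29
record(speed)
for depth in speed:
    cap = handle(10)
    emit(cap)
if depth > 26 < 0:
    speed = 19 + speed - 32
    speed = speed * (35 + 28)
else:
    cap = width // cap

4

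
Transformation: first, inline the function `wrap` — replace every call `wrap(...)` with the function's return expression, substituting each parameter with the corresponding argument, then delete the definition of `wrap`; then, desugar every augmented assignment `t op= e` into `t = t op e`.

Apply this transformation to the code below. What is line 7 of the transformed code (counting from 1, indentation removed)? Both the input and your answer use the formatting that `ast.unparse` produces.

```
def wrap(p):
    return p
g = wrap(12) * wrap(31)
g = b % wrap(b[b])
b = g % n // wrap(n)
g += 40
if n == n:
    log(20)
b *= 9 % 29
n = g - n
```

Transformed code:
g = 12 * 31
g = b % b[b]
b = g % n // n
g = g + 40
if n == n:
    log(20)
b = b * (9 % 29)
n = g - n

b = b * (9 % 29)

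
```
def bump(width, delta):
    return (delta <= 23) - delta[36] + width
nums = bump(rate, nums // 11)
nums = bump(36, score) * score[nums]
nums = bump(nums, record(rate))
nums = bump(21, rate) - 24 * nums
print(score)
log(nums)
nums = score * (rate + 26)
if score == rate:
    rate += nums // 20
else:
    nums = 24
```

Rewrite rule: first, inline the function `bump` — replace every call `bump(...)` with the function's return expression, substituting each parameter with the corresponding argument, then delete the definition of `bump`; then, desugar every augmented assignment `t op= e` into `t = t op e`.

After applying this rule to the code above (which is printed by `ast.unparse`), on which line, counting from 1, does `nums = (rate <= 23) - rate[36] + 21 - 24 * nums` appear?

Transformed code:
nums = (nums // 11 <= 23) - (nums // 11)[36] + rate
nums = ((score <= 23) - score[36] + 36) * score[nums]
nums = (record(rate) <= 23) - record(rate)[36] + nums
nums = (rate <= 23) - rate[36] + 21 - 24 * nums
print(score)
log(nums)
nums = score * (rate + 26)
if score == rate:
    rate = rate + nums // 20
else:
    nums = 24

4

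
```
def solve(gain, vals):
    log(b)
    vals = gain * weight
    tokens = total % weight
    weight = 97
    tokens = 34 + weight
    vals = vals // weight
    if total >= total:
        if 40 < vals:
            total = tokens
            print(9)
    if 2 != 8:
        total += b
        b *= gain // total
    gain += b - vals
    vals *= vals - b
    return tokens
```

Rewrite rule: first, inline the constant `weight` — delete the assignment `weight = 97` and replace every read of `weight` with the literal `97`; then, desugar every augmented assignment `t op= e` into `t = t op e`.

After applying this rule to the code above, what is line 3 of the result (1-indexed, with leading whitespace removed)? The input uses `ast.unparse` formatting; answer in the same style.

vals = gain * 97

Transformed code:
def solve(gain, vals):
    log(b)
    vals = gain * 97
    tokens = total % 97
    tokens = 34 + 97
    vals = vals // 97
    if total >= total:
        if 40 < vals:
            total = tokens
            print(9)
    if 2 != 8:
        total = total + b
        b = b * (gain // total)
    gain = gain + (b - vals)
    vals = vals * (vals - b)
    return tokens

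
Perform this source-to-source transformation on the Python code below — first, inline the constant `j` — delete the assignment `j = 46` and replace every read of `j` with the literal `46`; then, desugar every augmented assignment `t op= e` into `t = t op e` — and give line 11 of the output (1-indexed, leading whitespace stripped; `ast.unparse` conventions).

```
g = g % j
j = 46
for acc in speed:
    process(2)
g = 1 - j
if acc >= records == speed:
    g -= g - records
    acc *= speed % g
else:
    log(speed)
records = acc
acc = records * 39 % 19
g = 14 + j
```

acc = records * 39 % 19

Transformed code:
g = g % 46
for acc in speed:
    process(2)
g = 1 - 46
if acc >= records == speed:
    g = g - (g - records)
    acc = acc * (speed % g)
else:
    log(speed)
records = acc
acc = records * 39 % 19
g = 14 + 46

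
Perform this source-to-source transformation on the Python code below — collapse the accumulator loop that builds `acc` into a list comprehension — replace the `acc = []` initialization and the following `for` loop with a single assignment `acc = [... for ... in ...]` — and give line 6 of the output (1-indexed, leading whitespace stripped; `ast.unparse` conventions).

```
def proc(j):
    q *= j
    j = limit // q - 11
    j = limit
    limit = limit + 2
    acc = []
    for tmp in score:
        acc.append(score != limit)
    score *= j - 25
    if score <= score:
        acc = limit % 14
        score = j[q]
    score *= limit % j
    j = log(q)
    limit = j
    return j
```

acc = [score != limit for tmp in score]

Transformed code:
def proc(j):
    q *= j
    j = limit // q - 11
    j = limit
    limit = limit + 2
    acc = [score != limit for tmp in score]
    score *= j - 25
    if score <= score:
        acc = limit % 14
        score = j[q]
    score *= limit % j
    j = log(q)
    limit = j
    return j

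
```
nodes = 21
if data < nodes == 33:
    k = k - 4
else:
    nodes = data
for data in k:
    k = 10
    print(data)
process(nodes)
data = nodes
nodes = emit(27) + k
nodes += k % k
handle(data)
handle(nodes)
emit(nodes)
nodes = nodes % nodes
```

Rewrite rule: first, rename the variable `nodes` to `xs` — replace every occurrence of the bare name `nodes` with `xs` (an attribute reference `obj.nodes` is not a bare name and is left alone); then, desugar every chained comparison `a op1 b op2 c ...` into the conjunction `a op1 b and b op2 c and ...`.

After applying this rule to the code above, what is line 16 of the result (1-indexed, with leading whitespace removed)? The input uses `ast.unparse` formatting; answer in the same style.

xs = xs % xs

Transformed code:
xs = 21
if data < xs and xs == 33:
    k = k - 4
else:
    xs = data
for data in k:
    k = 10
    print(data)
process(xs)
data = xs
xs = emit(27) + k
xs += k % k
handle(data)
handle(xs)
emit(xs)
xs = xs % xs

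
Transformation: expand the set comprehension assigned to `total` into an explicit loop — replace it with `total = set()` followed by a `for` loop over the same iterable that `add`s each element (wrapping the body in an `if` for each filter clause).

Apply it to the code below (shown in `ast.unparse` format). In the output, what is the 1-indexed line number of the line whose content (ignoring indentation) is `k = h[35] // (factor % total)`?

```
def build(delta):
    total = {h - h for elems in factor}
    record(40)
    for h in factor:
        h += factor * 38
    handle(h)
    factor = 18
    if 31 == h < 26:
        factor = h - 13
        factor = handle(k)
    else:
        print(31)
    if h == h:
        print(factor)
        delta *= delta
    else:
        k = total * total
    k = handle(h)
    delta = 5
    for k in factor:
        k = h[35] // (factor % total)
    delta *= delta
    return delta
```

23

Transformed code:
def build(delta):
    total = set()
    for elems in factor:
        total.add(h - h)
    record(40)
    for h in factor:
        h += factor * 38
    handle(h)
    factor = 18
    if 31 == h < 26:
        factor = h - 13
        factor = handle(k)
    else:
        print(31)
    if h == h:
        print(factor)
        delta *= delta
    else:
        k = total * total
    k = handle(h)
    delta = 5
    for k in factor:
        k = h[35] // (factor % total)
    delta *= delta
    return delta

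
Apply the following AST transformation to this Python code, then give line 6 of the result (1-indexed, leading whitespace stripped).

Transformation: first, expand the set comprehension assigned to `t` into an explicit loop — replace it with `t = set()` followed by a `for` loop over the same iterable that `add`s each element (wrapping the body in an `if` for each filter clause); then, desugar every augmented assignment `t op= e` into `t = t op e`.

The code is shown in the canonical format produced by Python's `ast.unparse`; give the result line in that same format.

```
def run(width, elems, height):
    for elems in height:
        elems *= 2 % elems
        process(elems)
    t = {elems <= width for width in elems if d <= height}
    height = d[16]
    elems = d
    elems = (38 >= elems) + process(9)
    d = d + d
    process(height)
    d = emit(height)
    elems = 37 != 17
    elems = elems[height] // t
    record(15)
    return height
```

for width in elems:

Transformed code:
def run(width, elems, height):
    for elems in height:
        elems = elems * (2 % elems)
        process(elems)
    t = set()
    for width in elems:
        if d <= height:
            t.add(elems <= width)
    height = d[16]
    elems = d
    elems = (38 >= elems) + process(9)
    d = d + d
    process(height)
    d = emit(height)
    elems = 37 != 17
    elems = elems[height] // t
    record(15)
    return height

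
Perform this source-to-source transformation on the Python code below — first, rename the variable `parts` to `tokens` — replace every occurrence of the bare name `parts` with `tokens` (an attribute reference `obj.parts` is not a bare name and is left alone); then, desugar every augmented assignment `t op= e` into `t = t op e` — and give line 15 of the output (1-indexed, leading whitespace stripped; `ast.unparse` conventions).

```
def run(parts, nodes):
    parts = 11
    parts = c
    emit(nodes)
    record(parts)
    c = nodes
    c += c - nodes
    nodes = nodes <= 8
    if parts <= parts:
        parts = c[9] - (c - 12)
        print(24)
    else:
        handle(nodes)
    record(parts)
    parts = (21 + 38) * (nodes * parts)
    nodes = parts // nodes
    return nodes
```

tokens = (21 + 38) * (nodes * tokens)

Transformed code:
def run(tokens, nodes):
    tokens = 11
    tokens = c
    emit(nodes)
    record(tokens)
    c = nodes
    c = c + (c - nodes)
    nodes = nodes <= 8
    if tokens <= tokens:
        tokens = c[9] - (c - 12)
        print(24)
    else:
        handle(nodes)
    record(tokens)
    tokens = (21 + 38) * (nodes * tokens)
    nodes = tokens // nodes
    return nodes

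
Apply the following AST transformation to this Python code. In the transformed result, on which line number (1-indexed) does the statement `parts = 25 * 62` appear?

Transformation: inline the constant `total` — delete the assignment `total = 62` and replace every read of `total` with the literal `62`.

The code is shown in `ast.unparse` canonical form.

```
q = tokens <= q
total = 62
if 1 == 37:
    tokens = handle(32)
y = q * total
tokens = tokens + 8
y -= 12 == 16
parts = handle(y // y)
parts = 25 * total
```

Transformed code:
q = tokens <= q
if 1 == 37:
    tokens = handle(32)
y = q * 62
tokens = tokens + 8
y -= 12 == 16
parts = handle(y // y)
parts = 25 * 62

8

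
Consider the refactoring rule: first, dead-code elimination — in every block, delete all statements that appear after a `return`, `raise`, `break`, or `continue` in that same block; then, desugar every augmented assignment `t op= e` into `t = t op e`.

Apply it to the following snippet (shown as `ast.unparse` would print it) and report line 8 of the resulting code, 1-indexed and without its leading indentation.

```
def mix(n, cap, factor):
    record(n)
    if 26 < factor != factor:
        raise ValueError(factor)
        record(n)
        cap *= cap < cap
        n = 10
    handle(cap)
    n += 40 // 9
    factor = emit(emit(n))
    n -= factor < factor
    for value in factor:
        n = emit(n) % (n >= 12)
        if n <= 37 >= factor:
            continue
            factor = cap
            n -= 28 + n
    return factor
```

Transformed code:
def mix(n, cap, factor):
    record(n)
    if 26 < factor != factor:
        raise ValueError(factor)
    handle(cap)
    n = n + 40 // 9
    factor = emit(emit(n))
    n = n - (factor < factor)
    for value in factor:
        n = emit(n) % (n >= 12)
        if n <= 37 >= factor:
            continue
    return factor

n = n - (factor < factor)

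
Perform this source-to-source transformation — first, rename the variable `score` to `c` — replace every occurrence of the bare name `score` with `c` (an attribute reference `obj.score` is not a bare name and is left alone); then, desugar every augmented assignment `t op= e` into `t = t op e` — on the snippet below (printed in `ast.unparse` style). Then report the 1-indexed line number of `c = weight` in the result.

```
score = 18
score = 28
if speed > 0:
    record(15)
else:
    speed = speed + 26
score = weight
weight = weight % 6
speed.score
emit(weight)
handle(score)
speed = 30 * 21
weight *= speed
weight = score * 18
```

7

Transformed code:
c = 18
c = 28
if speed > 0:
    record(15)
else:
    speed = speed + 26
c = weight
weight = weight % 6
speed.score
emit(weight)
handle(c)
speed = 30 * 21
weight = weight * speed
weight = c * 18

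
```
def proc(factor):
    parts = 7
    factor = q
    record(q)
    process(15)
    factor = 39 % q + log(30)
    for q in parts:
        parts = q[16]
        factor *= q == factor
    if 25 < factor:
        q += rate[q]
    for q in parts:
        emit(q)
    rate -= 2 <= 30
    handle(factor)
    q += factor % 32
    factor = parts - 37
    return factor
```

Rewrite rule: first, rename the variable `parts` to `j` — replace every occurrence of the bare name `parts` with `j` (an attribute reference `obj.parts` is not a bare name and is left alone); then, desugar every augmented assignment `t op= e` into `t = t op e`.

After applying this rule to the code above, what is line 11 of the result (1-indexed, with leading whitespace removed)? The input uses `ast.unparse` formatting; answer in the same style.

q = q + rate[q]

Transformed code:
def proc(factor):
    j = 7
    factor = q
    record(q)
    process(15)
    factor = 39 % q + log(30)
    for q in j:
        j = q[16]
        factor = factor * (q == factor)
    if 25 < factor:
        q = q + rate[q]
    for q in j:
        emit(q)
    rate = rate - (2 <= 30)
    handle(factor)
    q = q + factor % 32
    factor = j - 37
    return factor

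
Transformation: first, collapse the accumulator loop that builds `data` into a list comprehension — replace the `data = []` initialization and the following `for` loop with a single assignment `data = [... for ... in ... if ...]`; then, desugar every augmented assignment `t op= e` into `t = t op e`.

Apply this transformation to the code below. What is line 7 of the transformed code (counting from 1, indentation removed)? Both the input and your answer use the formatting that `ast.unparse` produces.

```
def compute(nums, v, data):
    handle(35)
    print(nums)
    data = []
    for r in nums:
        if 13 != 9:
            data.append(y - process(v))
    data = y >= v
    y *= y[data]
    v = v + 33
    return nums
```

Transformed code:
def compute(nums, v, data):
    handle(35)
    print(nums)
    data = [y - process(v) for r in nums if 13 != 9]
    data = y >= v
    y = y * y[data]
    v = v + 33
    return nums

v = v + 33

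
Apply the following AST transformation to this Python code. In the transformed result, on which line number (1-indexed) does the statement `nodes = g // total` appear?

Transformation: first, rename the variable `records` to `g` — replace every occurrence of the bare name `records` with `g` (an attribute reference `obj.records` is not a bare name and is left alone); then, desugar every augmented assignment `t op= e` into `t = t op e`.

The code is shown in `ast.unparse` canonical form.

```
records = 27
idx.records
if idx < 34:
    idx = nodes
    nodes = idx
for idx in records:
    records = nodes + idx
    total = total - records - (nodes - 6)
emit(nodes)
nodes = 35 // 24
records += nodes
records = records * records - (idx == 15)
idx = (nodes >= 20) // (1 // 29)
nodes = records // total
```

14

Transformed code:
g = 27
idx.records
if idx < 34:
    idx = nodes
    nodes = idx
for idx in g:
    g = nodes + idx
    total = total - g - (nodes - 6)
emit(nodes)
nodes = 35 // 24
g = g + nodes
g = g * g - (idx == 15)
idx = (nodes >= 20) // (1 // 29)
nodes = g // total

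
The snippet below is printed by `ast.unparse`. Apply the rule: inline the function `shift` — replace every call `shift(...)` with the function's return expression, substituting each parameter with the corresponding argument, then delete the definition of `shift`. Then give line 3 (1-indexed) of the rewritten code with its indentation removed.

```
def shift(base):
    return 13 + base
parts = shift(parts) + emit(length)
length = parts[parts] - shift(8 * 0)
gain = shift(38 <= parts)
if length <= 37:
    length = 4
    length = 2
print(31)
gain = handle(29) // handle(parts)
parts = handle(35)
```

gain = 13 + (38 <= parts)

Transformed code:
parts = 13 + parts + emit(length)
length = parts[parts] - (13 + 8 * 0)
gain = 13 + (38 <= parts)
if length <= 37:
    length = 4
    length = 2
print(31)
gain = handle(29) // handle(parts)
parts = handle(35)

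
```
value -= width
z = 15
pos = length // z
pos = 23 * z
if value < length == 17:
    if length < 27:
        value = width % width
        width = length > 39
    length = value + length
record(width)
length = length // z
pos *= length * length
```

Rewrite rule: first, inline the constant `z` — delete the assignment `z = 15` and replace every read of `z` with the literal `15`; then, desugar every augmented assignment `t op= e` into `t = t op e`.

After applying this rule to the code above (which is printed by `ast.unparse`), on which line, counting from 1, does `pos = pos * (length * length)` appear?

Transformed code:
value = value - width
pos = length // 15
pos = 23 * 15
if value < length == 17:
    if length < 27:
        value = width % width
        width = length > 39
    length = value + length
record(width)
length = length // 15
pos = pos * (length * length)

11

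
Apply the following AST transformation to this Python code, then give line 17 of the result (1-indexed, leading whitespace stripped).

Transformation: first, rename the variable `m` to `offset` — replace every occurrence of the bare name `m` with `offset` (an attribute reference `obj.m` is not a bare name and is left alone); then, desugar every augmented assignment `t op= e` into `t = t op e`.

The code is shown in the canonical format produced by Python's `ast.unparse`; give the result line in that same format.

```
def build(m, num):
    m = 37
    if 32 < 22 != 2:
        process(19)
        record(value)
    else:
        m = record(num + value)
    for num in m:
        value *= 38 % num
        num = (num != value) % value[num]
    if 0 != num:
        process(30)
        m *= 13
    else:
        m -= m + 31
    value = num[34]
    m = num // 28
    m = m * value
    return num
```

offset = num // 28

Transformed code:
def build(offset, num):
    offset = 37
    if 32 < 22 != 2:
        process(19)
        record(value)
    else:
        offset = record(num + value)
    for num in offset:
        value = value * (38 % num)
        num = (num != value) % value[num]
    if 0 != num:
        process(30)
        offset = offset * 13
    else:
        offset = offset - (offset + 31)
    value = num[34]
    offset = num // 28
    offset = offset * value
    return num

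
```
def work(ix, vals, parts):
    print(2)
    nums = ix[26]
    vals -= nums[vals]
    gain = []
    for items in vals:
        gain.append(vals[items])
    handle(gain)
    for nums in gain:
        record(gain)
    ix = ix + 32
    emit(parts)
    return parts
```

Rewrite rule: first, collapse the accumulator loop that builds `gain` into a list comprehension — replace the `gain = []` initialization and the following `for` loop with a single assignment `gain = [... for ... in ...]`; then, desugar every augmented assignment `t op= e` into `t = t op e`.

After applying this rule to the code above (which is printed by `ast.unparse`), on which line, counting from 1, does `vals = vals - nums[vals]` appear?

Transformed code:
def work(ix, vals, parts):
    print(2)
    nums = ix[26]
    vals = vals - nums[vals]
    gain = [vals[items] for items in vals]
    handle(gain)
    for nums in gain:
        record(gain)
    ix = ix + 32
    emit(parts)
    return parts

4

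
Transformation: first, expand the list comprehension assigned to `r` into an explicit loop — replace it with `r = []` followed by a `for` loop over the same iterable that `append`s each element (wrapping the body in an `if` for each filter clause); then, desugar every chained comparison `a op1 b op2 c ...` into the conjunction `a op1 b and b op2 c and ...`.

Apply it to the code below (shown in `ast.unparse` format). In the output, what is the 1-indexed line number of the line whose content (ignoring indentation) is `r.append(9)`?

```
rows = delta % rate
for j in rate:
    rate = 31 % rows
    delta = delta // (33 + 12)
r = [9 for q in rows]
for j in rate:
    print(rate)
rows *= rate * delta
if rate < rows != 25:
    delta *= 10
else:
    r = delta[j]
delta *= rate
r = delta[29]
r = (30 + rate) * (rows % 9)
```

Transformed code:
rows = delta % rate
for j in rate:
    rate = 31 % rows
    delta = delta // (33 + 12)
r = []
for q in rows:
    r.append(9)
for j in rate:
    print(rate)
rows *= rate * delta
if rate < rows and rows != 25:
    delta *= 10
else:
    r = delta[j]
delta *= rate
r = delta[29]
r = (30 + rate) * (rows % 9)

7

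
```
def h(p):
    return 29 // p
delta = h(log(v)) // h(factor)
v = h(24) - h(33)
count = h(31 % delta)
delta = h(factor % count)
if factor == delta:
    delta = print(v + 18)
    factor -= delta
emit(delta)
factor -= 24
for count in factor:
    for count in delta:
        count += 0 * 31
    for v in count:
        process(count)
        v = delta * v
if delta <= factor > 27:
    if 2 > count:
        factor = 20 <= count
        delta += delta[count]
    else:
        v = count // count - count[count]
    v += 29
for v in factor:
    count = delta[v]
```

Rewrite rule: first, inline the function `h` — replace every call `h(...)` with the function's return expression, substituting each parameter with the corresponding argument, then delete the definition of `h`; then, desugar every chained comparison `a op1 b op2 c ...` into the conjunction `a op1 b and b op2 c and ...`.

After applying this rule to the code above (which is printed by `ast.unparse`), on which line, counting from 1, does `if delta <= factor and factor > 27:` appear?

Transformed code:
delta = 29 // log(v) // (29 // factor)
v = 29 // 24 - 29 // 33
count = 29 // (31 % delta)
delta = 29 // (factor % count)
if factor == delta:
    delta = print(v + 18)
    factor -= delta
emit(delta)
factor -= 24
for count in factor:
    for count in delta:
        count += 0 * 31
    for v in count:
        process(count)
        v = delta * v
if delta <= factor and factor > 27:
    if 2 > count:
        factor = 20 <= count
        delta += delta[count]
    else:
        v = count // count - count[count]
    v += 29
for v in factor:
    count = delta[v]

16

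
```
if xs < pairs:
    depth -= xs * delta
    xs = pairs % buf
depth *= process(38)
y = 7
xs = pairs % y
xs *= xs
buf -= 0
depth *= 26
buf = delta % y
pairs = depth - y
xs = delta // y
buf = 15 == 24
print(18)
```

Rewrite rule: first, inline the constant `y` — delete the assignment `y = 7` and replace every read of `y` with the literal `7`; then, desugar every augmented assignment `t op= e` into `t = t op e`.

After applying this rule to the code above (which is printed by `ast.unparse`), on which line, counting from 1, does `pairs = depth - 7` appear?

10

Transformed code:
if xs < pairs:
    depth = depth - xs * delta
    xs = pairs % buf
depth = depth * process(38)
xs = pairs % 7
xs = xs * xs
buf = buf - 0
depth = depth * 26
buf = delta % 7
pairs = depth - 7
xs = delta // 7
buf = 15 == 24
print(18)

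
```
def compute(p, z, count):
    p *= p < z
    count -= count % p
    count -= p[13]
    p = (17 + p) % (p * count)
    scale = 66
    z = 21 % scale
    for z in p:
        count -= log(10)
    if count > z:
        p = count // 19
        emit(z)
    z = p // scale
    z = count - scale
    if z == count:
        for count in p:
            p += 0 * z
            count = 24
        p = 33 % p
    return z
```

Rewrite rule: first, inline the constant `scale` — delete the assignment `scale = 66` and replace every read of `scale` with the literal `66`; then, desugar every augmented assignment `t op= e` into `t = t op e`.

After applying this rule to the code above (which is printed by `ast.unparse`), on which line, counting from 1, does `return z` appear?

19

Transformed code:
def compute(p, z, count):
    p = p * (p < z)
    count = count - count % p
    count = count - p[13]
    p = (17 + p) % (p * count)
    z = 21 % 66
    for z in p:
        count = count - log(10)
    if count > z:
        p = count // 19
        emit(z)
    z = p // 66
    z = count - 66
    if z == count:
        for count in p:
            p = p + 0 * z
            count = 24
        p = 33 % p
    return z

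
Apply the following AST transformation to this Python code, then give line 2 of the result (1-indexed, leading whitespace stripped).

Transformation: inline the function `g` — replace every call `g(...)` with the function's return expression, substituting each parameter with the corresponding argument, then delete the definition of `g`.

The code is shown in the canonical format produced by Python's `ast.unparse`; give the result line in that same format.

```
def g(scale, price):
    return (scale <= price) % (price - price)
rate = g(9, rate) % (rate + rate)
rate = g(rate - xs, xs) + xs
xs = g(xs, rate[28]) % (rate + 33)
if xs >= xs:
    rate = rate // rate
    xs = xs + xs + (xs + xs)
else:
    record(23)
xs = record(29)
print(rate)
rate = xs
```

Transformed code:
rate = (9 <= rate) % (rate - rate) % (rate + rate)
rate = (rate - xs <= xs) % (xs - xs) + xs
xs = (xs <= rate[28]) % (rate[28] - rate[28]) % (rate + 33)
if xs >= xs:
    rate = rate // rate
    xs = xs + xs + (xs + xs)
else:
    record(23)
xs = record(29)
print(rate)
rate = xs

rate = (rate - xs <= xs) % (xs - xs) + xs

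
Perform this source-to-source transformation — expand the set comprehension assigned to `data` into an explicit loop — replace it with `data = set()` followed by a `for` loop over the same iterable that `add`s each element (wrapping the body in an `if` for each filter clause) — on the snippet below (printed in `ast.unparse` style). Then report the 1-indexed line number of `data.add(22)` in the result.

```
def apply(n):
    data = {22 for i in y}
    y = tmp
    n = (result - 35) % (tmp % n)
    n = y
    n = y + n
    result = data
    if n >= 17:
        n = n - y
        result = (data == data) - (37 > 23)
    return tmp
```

4

Transformed code:
def apply(n):
    data = set()
    for i in y:
        data.add(22)
    y = tmp
    n = (result - 35) % (tmp % n)
    n = y
    n = y + n
    result = data
    if n >= 17:
        n = n - y
        result = (data == data) - (37 > 23)
    return tmp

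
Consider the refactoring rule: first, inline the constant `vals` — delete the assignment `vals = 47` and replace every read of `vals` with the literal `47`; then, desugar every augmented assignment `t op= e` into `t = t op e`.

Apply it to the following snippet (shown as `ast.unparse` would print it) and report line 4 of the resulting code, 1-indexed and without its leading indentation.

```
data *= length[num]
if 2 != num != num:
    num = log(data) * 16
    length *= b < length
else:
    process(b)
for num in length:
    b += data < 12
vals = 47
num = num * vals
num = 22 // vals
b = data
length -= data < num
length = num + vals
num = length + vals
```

Transformed code:
data = data * length[num]
if 2 != num != num:
    num = log(data) * 16
    length = length * (b < length)
else:
    process(b)
for num in length:
    b = b + (data < 12)
num = num * 47
num = 22 // 47
b = data
length = length - (data < num)
length = num + 47
num = length + 47

length = length * (b < length)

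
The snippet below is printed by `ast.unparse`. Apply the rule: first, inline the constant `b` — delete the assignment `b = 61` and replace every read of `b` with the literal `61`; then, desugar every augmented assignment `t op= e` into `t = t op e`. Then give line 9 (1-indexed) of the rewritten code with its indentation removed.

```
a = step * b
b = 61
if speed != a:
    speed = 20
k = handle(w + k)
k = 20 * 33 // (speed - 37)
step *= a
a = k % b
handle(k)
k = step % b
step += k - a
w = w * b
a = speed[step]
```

k = step % 61

Transformed code:
a = step * 61
if speed != a:
    speed = 20
k = handle(w + k)
k = 20 * 33 // (speed - 37)
step = step * a
a = k % 61
handle(k)
k = step % 61
step = step + (k - a)
w = w * 61
a = speed[step]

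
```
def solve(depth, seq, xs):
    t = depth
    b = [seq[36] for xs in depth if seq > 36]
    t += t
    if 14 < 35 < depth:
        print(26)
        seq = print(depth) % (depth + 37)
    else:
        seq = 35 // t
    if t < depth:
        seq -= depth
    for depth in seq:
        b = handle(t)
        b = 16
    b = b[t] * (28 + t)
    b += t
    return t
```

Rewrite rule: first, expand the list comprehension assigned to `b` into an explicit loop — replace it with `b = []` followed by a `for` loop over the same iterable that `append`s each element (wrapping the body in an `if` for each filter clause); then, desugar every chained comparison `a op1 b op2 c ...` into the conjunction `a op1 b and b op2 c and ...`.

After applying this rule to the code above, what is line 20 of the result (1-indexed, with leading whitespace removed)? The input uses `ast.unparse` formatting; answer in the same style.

Transformed code:
def solve(depth, seq, xs):
    t = depth
    b = []
    for xs in depth:
        if seq > 36:
            b.append(seq[36])
    t += t
    if 14 < 35 and 35 < depth:
        print(26)
        seq = print(depth) % (depth + 37)
    else:
        seq = 35 // t
    if t < depth:
        seq -= depth
    for depth in seq:
        b = handle(t)
        b = 16
    b = b[t] * (28 + t)
    b += t
    return t

return t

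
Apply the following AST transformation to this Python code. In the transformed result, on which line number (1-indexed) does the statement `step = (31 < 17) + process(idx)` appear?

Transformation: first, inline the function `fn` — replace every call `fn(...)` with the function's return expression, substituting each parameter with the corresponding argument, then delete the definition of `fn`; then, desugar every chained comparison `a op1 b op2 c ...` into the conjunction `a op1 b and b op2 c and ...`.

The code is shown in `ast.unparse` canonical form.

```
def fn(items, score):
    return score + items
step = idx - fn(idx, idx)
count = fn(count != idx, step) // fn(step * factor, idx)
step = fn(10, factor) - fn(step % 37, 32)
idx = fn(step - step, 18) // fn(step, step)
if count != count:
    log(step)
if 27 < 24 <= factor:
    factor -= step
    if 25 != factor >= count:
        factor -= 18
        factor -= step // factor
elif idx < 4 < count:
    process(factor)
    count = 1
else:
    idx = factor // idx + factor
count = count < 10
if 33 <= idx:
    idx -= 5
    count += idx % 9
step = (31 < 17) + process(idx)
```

21

Transformed code:
step = idx - (idx + idx)
count = (step + (count != idx)) // (idx + step * factor)
step = factor + 10 - (32 + step % 37)
idx = (18 + (step - step)) // (step + step)
if count != count:
    log(step)
if 27 < 24 and 24 <= factor:
    factor -= step
    if 25 != factor and factor >= count:
        factor -= 18
        factor -= step // factor
elif idx < 4 and 4 < count:
    process(factor)
    count = 1
else:
    idx = factor // idx + factor
count = count < 10
if 33 <= idx:
    idx -= 5
    count += idx % 9
step = (31 < 17) + process(idx)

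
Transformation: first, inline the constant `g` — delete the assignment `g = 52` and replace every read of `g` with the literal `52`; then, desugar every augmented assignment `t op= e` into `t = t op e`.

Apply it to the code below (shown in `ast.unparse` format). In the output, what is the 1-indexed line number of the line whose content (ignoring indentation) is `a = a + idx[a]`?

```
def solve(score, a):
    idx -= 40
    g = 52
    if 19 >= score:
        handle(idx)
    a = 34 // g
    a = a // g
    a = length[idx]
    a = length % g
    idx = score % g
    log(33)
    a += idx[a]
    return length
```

Transformed code:
def solve(score, a):
    idx = idx - 40
    if 19 >= score:
        handle(idx)
    a = 34 // 52
    a = a // 52
    a = length[idx]
    a = length % 52
    idx = score % 52
    log(33)
    a = a + idx[a]
    return length

11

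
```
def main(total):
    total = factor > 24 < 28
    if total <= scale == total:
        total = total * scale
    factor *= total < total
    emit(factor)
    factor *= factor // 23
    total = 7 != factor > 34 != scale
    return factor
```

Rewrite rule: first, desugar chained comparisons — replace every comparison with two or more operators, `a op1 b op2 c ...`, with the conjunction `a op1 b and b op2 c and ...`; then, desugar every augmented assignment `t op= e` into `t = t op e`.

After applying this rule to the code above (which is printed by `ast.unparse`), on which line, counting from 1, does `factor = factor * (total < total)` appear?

Transformed code:
def main(total):
    total = factor > 24 and 24 < 28
    if total <= scale and scale == total:
        total = total * scale
    factor = factor * (total < total)
    emit(factor)
    factor = factor * (factor // 23)
    total = 7 != factor and factor > 34 and (34 != scale)
    return factor

5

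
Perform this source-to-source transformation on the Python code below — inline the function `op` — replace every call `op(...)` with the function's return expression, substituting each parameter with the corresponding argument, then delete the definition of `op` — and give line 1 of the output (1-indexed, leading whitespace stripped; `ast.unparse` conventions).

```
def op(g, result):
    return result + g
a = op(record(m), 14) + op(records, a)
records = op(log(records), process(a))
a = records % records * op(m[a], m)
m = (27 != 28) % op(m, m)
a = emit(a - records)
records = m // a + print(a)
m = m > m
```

Transformed code:
a = 14 + record(m) + (a + records)
records = process(a) + log(records)
a = records % records * (m + m[a])
m = (27 != 28) % (m + m)
a = emit(a - records)
records = m // a + print(a)
m = m > m

a = 14 + record(m) + (a + records)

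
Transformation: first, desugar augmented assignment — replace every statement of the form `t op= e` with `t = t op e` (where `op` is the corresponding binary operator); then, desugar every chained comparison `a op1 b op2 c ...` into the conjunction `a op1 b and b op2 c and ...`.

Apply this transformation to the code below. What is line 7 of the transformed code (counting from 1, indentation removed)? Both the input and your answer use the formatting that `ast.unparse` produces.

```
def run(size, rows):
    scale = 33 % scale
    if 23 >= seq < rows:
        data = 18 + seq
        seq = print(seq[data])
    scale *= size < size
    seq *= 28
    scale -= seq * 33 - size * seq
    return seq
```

seq = seq * 28

Transformed code:
def run(size, rows):
    scale = 33 % scale
    if 23 >= seq and seq < rows:
        data = 18 + seq
        seq = print(seq[data])
    scale = scale * (size < size)
    seq = seq * 28
    scale = scale - (seq * 33 - size * seq)
    return seq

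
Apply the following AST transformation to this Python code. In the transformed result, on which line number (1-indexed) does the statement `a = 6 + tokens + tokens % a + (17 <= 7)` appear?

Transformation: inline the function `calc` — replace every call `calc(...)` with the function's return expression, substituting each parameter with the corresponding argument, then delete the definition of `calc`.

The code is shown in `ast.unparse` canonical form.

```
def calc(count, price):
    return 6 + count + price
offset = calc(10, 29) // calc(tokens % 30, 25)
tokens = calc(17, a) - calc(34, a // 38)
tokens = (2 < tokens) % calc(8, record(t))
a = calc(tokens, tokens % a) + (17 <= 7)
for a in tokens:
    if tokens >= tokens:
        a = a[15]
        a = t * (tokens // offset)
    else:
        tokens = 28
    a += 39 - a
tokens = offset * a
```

Transformed code:
offset = (6 + 10 + 29) // (6 + tokens % 30 + 25)
tokens = 6 + 17 + a - (6 + 34 + a // 38)
tokens = (2 < tokens) % (6 + 8 + record(t))
a = 6 + tokens + tokens % a + (17 <= 7)
for a in tokens:
    if tokens >= tokens:
        a = a[15]
        a = t * (tokens // offset)
    else:
        tokens = 28
    a += 39 - a
tokens = offset * a

4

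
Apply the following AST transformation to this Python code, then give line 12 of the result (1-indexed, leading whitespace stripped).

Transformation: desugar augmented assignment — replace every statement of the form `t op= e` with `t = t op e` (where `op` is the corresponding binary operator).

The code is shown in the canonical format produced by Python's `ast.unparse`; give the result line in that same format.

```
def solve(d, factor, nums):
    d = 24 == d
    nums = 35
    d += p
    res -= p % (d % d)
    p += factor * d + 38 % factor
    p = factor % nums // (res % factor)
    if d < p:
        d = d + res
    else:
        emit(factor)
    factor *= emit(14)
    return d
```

factor = factor * emit(14)

Transformed code:
def solve(d, factor, nums):
    d = 24 == d
    nums = 35
    d = d + p
    res = res - p % (d % d)
    p = p + (factor * d + 38 % factor)
    p = factor % nums // (res % factor)
    if d < p:
        d = d + res
    else:
        emit(factor)
    factor = factor * emit(14)
    return d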